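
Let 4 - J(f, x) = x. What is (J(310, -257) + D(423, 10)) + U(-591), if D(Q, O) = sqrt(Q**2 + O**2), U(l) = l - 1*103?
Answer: -433 + sqrt(179029) ≈ -9.8818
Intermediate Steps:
J(f, x) = 4 - x
U(l) = -103 + l (U(l) = l - 103 = -103 + l)
D(Q, O) = sqrt(O**2 + Q**2)
(J(310, -257) + D(423, 10)) + U(-591) = ((4 - 1*(-257)) + sqrt(10**2 + 423**2)) + (-103 - 591) = ((4 + 257) + sqrt(100 + 178929)) - 694 = (261 + sqrt(179029)) - 694 = -433 + sqrt(179029)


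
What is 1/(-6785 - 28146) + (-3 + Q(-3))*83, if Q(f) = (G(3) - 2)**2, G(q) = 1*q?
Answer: -5798547/34931 ≈ -166.00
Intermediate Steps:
G(q) = q
Q(f) = 1 (Q(f) = (3 - 2)**2 = 1**2 = 1)
1/(-6785 - 28146) + (-3 + Q(-3))*83 = 1/(-6785 - 28146) + (-3 + 1)*83 = 1/(-34931) - 2*83 = -1/34931 - 166 = -5798547/34931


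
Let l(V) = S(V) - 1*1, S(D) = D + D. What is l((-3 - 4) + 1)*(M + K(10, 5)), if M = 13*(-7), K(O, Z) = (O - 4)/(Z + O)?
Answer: 5889/5 ≈ 1177.8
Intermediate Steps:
K(O, Z) = (-4 + O)/(O + Z)
S(D) = 2*D
M = -91
l(V) = -1 + 2*V (l(V) = 2*V - 1*1 = 2*V - 1 = -1 + 2*V)
l((-3 - 4) + 1)*(M + K(10, 5)) = (-1 + 2*((-3 - 4) + 1))*(-91 + (-4 + 10)/(10 + 5)) = (-1 + 2*(-7 + 1))*(-91 + 6/15) = (-1 + 2*(-6))*(-91 + (1/15)*6) = (-1 - 12)*(-91 + ⅖) = -13*(-453/5) = 5889/5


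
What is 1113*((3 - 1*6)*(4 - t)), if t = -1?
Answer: -16695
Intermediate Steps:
1113*((3 - 1*6)*(4 - t)) = 1113*((3 - 1*6)*(4 - 1*(-1))) = 1113*((3 - 6)*(4 + 1)) = 1113*(-3*5) = 1113*(-15) = -16695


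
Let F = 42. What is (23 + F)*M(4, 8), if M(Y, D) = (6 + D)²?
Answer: 12740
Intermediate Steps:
(23 + F)*M(4, 8) = (23 + 42)*(6 + 8)² = 65*14² = 65*196 = 12740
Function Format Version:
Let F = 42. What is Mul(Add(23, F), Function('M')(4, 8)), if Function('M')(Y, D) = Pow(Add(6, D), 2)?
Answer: 12740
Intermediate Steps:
Mul(Add(23, F), Function('M')(4, 8)) = Mul(Add(23, 42), Pow(Add(6, 8), 2)) = Mul(65, Pow(14, 2)) = Mul(65, 196) = 12740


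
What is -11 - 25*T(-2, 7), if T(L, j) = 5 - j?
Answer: 39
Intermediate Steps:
-11 - 25*T(-2, 7) = -11 - 25*(5 - 1*7) = -11 - 25*(5 - 7) = -11 - 25*(-2) = -11 + 50 = 39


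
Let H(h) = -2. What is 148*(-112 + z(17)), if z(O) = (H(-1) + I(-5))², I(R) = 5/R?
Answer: -15244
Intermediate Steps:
z(O) = 9 (z(O) = (-2 + 5/(-5))² = (-2 + 5*(-⅕))² = (-2 - 1)² = (-3)² = 9)
148*(-112 + z(17)) = 148*(-112 + 9) = 148*(-103) = -15244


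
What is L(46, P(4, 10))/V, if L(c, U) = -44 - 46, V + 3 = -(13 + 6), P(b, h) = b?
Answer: 45/11 ≈ 4.0909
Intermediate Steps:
V = -22 (V = -3 - (13 + 6) = -3 - 1*19 = -3 - 19 = -22)
L(c, U) = -90
L(46, P(4, 10))/V = -90/(-22) = -90*(-1/22) = 45/11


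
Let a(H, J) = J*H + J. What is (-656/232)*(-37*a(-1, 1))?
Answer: 0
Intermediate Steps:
a(H, J) = J + H*J (a(H, J) = H*J + J = J + H*J)
(-656/232)*(-37*a(-1, 1)) = (-656/232)*(-37*(1 - 1)) = (-656*1/232)*(-37*0) = -(-3034)*0/29 = -82/29*0 = 0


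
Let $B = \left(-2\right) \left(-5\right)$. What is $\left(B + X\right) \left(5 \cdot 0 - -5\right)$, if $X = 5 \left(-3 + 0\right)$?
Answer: $-25$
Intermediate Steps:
$B = 10$
$X = -15$ ($X = 5 \left(-3\right) = -15$)
$\left(B + X\right) \left(5 \cdot 0 - -5\right) = \left(10 - 15\right) \left(5 \cdot 0 - -5\right) = - 5 \left(0 + 5\right) = \left(-5\right) 5 = -25$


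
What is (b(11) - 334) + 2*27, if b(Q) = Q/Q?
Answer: -279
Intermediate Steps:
b(Q) = 1
(b(11) - 334) + 2*27 = (1 - 334) + 2*27 = -333 + 54 = -279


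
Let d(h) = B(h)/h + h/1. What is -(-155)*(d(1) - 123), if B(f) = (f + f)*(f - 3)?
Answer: -19530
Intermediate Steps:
B(f) = 2*f*(-3 + f) (B(f) = (2*f)*(-3 + f) = 2*f*(-3 + f))
d(h) = -6 + 3*h (d(h) = (2*h*(-3 + h))/h + h/1 = (-6 + 2*h) + h*1 = (-6 + 2*h) + h = -6 + 3*h)
-(-155)*(d(1) - 123) = -(-155)*((-6 + 3*1) - 123) = -(-155)*((-6 + 3) - 123) = -(-155)*(-3 - 123) = -(-155)*(-126) = -1*19530 = -19530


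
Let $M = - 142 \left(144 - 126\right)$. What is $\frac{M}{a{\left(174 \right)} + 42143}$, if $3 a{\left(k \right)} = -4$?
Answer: $- \frac{7668}{126425} \approx -0.060653$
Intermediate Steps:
$a{\left(k \right)} = - \frac{4}{3}$ ($a{\left(k \right)} = \frac{1}{3} \left(-4\right) = - \frac{4}{3}$)
$M = -2556$ ($M = \left(-142\right) 18 = -2556$)
$\frac{M}{a{\left(174 \right)} + 42143} = - \frac{2556}{- \frac{4}{3} + 42143} = - \frac{2556}{\frac{126425}{3}} = \left(-2556\right) \frac{3}{126425} = - \frac{7668}{126425}$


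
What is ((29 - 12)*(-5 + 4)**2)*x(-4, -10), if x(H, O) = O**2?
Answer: 1700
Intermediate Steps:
((29 - 12)*(-5 + 4)**2)*x(-4, -10) = ((29 - 12)*(-5 + 4)**2)*(-10)**2 = (17*(-1)**2)*100 = (17*1)*100 = 17*100 = 1700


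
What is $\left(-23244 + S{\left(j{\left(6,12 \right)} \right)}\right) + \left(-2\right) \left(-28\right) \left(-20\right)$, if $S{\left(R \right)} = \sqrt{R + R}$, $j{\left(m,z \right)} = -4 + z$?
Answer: $-24360$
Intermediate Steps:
$S{\left(R \right)} = \sqrt{2} \sqrt{R}$ ($S{\left(R \right)} = \sqrt{2 R} = \sqrt{2} \sqrt{R}$)
$\left(-23244 + S{\left(j{\left(6,12 \right)} \right)}\right) + \left(-2\right) \left(-28\right) \left(-20\right) = \left(-23244 + \sqrt{2} \sqrt{-4 + 12}\right) + \left(-2\right) \left(-28\right) \left(-20\right) = \left(-23244 + \sqrt{2} \sqrt{8}\right) + 56 \left(-20\right) = \left(-23244 + \sqrt{2} \cdot 2 \sqrt{2}\right) - 1120 = \left(-23244 + 4\right) - 1120 = -23240 - 1120 = -24360$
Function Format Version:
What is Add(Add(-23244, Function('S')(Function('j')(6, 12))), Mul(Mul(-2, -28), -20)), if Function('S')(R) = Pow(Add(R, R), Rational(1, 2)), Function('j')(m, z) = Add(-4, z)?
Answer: -24360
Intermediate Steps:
Function('S')(R) = Mul(Pow(2, Rational(1, 2)), Pow(R, Rational(1, 2))) (Function('S')(R) = Pow(Mul(2, R), Rational(1, 2)) = Mul(Pow(2, Rational(1, 2)), Pow(R, Rational(1, 2))))
Add(Add(-23244, Function('S')(Function('j')(6, 12))), Mul(Mul(-2, -28), -20)) = Add(Add(-23244, Mul(Pow(2, Rational(1, 2)), Pow(Add(-4, 12), Rational(1, 2)))), Mul(Mul(-2, -28), -20)) = Add(Add(-23244, Mul(Pow(2, Rational(1, 2)), Pow(8, Rational(1, 2)))), Mul(56, -20)) = Add(Add(-23244, Mul(Pow(2, Rational(1, 2)), Mul(2, Pow(2, Rational(1, 2))))), -1120) = Add(Add(-23244, 4), -1120) = Add(-23240, -1120) = -24360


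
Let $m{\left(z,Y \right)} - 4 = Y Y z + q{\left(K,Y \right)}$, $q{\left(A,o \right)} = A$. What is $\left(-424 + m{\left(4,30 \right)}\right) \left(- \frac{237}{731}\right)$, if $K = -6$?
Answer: $- \frac{752238}{731} \approx -1029.1$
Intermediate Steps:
$m{\left(z,Y \right)} = -2 + z Y^{2}$ ($m{\left(z,Y \right)} = 4 + \left(Y Y z - 6\right) = 4 + \left(Y^{2} z - 6\right) = 4 + \left(z Y^{2} - 6\right) = 4 + \left(-6 + z Y^{2}\right) = -2 + z Y^{2}$)
$\left(-424 + m{\left(4,30 \right)}\right) \left(- \frac{237}{731}\right) = \left(-424 - \left(2 - 4 \cdot 30^{2}\right)\right) \left(- \frac{237}{731}\right) = \left(-424 + \left(-2 + 4 \cdot 900\right)\right) \left(\left(-237\right) \frac{1}{731}\right) = \left(-424 + \left(-2 + 3600\right)\right) \left(- \frac{237}{731}\right) = \left(-424 + 3598\right) \left(- \frac{237}{731}\right) = 3174 \left(- \frac{237}{731}\right) = - \frac{752238}{731}$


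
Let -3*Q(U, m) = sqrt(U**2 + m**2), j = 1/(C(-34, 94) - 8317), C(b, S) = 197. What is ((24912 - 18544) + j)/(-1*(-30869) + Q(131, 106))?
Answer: 14365612441539/69637347782240 + 155124477*sqrt(28397)/69637347782240 ≈ 0.20667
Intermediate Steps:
j = -1/8120 (j = 1/(197 - 8317) = 1/(-8120) = -1/8120 ≈ -0.00012315)
Q(U, m) = -sqrt(U**2 + m**2)/3
((24912 - 18544) + j)/(-1*(-30869) + Q(131, 106)) = ((24912 - 18544) - 1/8120)/(-1*(-30869) - sqrt(131**2 + 106**2)/3) = (6368 - 1/8120)/(30869 - sqrt(17161 + 11236)/3) = 51708159/(8120*(30869 - sqrt(28397)/3))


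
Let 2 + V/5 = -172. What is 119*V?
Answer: -103530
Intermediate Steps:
V = -870 (V = -10 + 5*(-172) = -10 - 860 = -870)
119*V = 119*(-870) = -103530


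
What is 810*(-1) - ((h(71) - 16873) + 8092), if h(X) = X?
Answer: 7900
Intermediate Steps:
810*(-1) - ((h(71) - 16873) + 8092) = 810*(-1) - ((71 - 16873) + 8092) = -810 - (-16802 + 8092) = -810 - 1*(-8710) = -810 + 8710 = 7900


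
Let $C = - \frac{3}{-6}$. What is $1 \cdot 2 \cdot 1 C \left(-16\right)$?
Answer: $-16$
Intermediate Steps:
$C = \frac{1}{2}$ ($C = \left(-3\right) \left(- \frac{1}{6}\right) = \frac{1}{2} \approx 0.5$)
$1 \cdot 2 \cdot 1 C \left(-16\right) = 1 \cdot 2 \cdot 1 \cdot \frac{1}{2} \left(-16\right) = 2 \cdot 1 \cdot \frac{1}{2} \left(-16\right) = 2 \cdot \frac{1}{2} \left(-16\right) = 1 \left(-16\right) = -16$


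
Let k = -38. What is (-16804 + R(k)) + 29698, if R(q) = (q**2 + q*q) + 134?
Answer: 15916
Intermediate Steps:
R(q) = 134 + 2*q**2 (R(q) = (q**2 + q**2) + 134 = 2*q**2 + 134 = 134 + 2*q**2)
(-16804 + R(k)) + 29698 = (-16804 + (134 + 2*(-38)**2)) + 29698 = (-16804 + (134 + 2*1444)) + 29698 = (-16804 + (134 + 2888)) + 29698 = (-16804 + 3022) + 29698 = -13782 + 29698 = 15916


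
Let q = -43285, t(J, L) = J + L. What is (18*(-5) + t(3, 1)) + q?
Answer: -43371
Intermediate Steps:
(18*(-5) + t(3, 1)) + q = (18*(-5) + (3 + 1)) - 43285 = (-90 + 4) - 43285 = -86 - 43285 = -43371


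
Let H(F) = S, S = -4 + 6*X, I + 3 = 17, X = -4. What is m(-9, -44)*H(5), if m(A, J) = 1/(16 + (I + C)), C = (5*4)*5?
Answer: -14/65 ≈ -0.21538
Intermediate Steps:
C = 100 (C = 20*5 = 100)
I = 14 (I = -3 + 17 = 14)
S = -28 (S = -4 + 6*(-4) = -4 - 24 = -28)
m(A, J) = 1/130 (m(A, J) = 1/(16 + (14 + 100)) = 1/(16 + 114) = 1/130)
H(F) = -28
m(-9, -44)*H(5) = (1/130)*(-28) = -14/65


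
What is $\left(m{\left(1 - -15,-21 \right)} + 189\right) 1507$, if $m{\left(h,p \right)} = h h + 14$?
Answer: $691713$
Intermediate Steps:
$m{\left(h,p \right)} = 14 + h^{2}$ ($m{\left(h,p \right)} = h^{2} + 14 = 14 + h^{2}$)
$\left(m{\left(1 - -15,-21 \right)} + 189\right) 1507 = \left(\left(14 + \left(1 - -15\right)^{2}\right) + 189\right) 1507 = \left(\left(14 + \left(1 + 15\right)^{2}\right) + 189\right) 1507 = \left(\left(14 + 16^{2}\right) + 189\right) 1507 = \left(\left(14 + 256\right) + 189\right) 1507 = \left(270 + 189\right) 1507 = 459 \cdot 1507 = 691713$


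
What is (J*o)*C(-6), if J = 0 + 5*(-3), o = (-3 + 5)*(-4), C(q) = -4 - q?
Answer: 240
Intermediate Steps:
o = -8 (o = 2*(-4) = -8)
J = -15 (J = 0 - 15 = -15)
(J*o)*C(-6) = (-15*(-8))*(-4 - 1*(-6)) = 120*(-4 + 6) = 120*2 = 240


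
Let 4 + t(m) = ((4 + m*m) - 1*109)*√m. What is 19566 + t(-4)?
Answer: 19562 - 178*I ≈ 19562.0 - 178.0*I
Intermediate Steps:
t(m) = -4 + √m*(-105 + m²) (t(m) = -4 + ((4 + m*m) - 1*109)*√m = -4 + ((4 + m²) - 109)*√m = -4 + (-105 + m²)*√m = -4 + √m*(-105 + m²))
19566 + t(-4) = 19566 + (-4 + (-4)^(5/2) - 210*I) = 19566 + (-4 + 32*I - 210*I) = 19566 + (-4 - 178*I) = 19562 - 178*I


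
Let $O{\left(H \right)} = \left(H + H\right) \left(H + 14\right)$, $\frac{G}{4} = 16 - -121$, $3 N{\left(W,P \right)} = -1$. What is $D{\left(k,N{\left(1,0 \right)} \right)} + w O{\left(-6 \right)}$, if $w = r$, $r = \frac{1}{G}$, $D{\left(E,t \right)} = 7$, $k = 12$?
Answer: $\frac{935}{137} \approx 6.8248$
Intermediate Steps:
$N{\left(W,P \right)} = - \frac{1}{3}$ ($N{\left(W,P \right)} = \frac{1}{3} \left(-1\right) = - \frac{1}{3}$)
$G = 548$ ($G = 4 \left(16 - -121\right) = 4 \left(16 + 121\right) = 4 \cdot 137 = 548$)
$O{\left(H \right)} = 2 H \left(14 + H\right)$
$r = \frac{1}{548} \approx 0.0018248$
$w = \frac{1}{548} \approx 0.0018248$
$D{\left(k,N{\left(1,0 \right)} \right)} + w O{\left(-6 \right)} = 7 + \frac{2 \left(-6\right) \left(14 - 6\right)}{548} = 7 + \frac{2 \left(-6\right) 8}{548} = 7 + \frac{1}{548} \left(-96\right) = 7 - \frac{24}{137} = \frac{935}{137}$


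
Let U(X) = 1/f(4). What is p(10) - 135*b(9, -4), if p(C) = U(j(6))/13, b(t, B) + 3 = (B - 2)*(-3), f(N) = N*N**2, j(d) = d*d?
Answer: -1684799/832 ≈ -2025.0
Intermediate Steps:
j(d) = d**2
f(N) = N**3
U(X) = 1/64 (U(X) = 1/(4**3) = 1/64)
b(t, B) = 3 - 3*B (b(t, B) = -3 + (B - 2)*(-3) = -3 + (-2 + B)*(-3) = -3 + (6 - 3*B) = 3 - 3*B)
p(C) = 1/832 (p(C) = (1/64)/13 = (1/64)*(1/13) = 1/832)
p(10) - 135*b(9, -4) = 1/832 - 135*(3 - 3*(-4)) = 1/832 - 135*(3 + 12) = 1/832 - 135*15 = 1/832 - 2025 = -1684799/832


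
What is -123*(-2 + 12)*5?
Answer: -6150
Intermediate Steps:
-123*(-2 + 12)*5 = -1230*5 = -123*50 = -6150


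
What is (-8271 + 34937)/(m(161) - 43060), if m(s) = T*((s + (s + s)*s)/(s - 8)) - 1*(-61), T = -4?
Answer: -239994/399227 ≈ -0.60115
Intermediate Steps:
m(s) = 61 - 4*(s + 2*s²)/(-8 + s) (m(s) = -4*(s + (s + s)*s)/(s - 8) - 1*(-61) = -4*(s + (2*s)*s)/(-8 + s) + 61 = -4*(s + 2*s²)/(-8 + s) + 61 = 61 - 4*(s + 2*s²)/(-8 + s))
(-8271 + 34937)/(m(161) - 43060) = (-8271 + 34937)/((-488 - 8*161² + 57*161)/(-8 + 161) - 43060) = 26666/((-488 - 8*25921 + 9177)/153 - 43060) = 26666/((-488 - 207368 + 9177)/153 - 43060) = 26666/((1/153)*(-198679) - 43060) = 26666/(-11687/9 - 43060) = 26666/(-399227/9) = 26666*(-9/399227) = -239994/399227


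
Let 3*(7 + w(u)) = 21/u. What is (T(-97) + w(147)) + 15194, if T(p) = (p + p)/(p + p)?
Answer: 318949/21 ≈ 15188.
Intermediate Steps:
T(p) = 1 (T(p) = (2*p)/((2*p)) = (2*p)*(1/(2*p)) = 1)
w(u) = -7 + 7/u (w(u) = -7 + (21/u)/3 = -7 + 7/u)
(T(-97) + w(147)) + 15194 = (1 + (-7 + 7/147)) + 15194 = (1 + (-7 + 7*(1/147))) + 15194 = (1 + (-7 + 1/21)) + 15194 = (1 - 146/21) + 15194 = -125/21 + 15194 = 318949/21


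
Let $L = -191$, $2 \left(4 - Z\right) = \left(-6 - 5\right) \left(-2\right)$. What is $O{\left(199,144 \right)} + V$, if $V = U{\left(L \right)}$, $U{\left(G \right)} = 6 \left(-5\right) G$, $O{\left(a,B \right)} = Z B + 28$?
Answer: $4750$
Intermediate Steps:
$Z = -7$ ($Z = 4 - \frac{\left(-6 - 5\right) \left(-2\right)}{2} = 4 - \frac{\left(-11\right) \left(-2\right)}{2} = 4 - 11 = -7$)
$O{\left(a,B \right)} = 28 - 7 B$ ($O{\left(a,B \right)} = - 7 B + 28 = 28 - 7 B$)
$U{\left(G \right)} = - 30 G$
$V = 5730$ ($V = \left(-30\right) \left(-191\right) = 5730$)
$O{\left(199,144 \right)} + V = \left(28 - 1008\right) + 5730 = -980 + 5730 = 4750$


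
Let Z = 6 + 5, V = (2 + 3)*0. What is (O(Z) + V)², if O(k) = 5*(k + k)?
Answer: 12100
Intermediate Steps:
V = 0 (V = 5*0 = 0)
Z = 11
O(k) = 10*k (O(k) = 5*(2*k) = 10*k)
(O(Z) + V)² = (10*11 + 0)² = (110 + 0)² = 110² = 12100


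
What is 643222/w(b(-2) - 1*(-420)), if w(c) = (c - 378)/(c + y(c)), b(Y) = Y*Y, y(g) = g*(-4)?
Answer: -409089192/23 ≈ -1.7786e+7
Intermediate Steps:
y(g) = -4*g
b(Y) = Y²
w(c) = -(-378 + c)/(3*c) (w(c) = (c - 378)/(c - 4*c) = (-378 + c)/((-3*c)) = (-378 + c)*(-1/(3*c)) = -(-378 + c)/(3*c))
643222/w(b(-2) - 1*(-420)) = 643222/(((378 - ((-2)² - 1*(-420)))/(3*((-2)² - 1*(-420))))) = 643222/(((378 - (4 + 420))/(3*(4 + 420)))) = 643222/(((⅓)*(378 - 1*424)/424)) = 643222/(((⅓)*(1/424)*(378 - 424))) = 643222/(((⅓)*(1/424)*(-46))) = 643222/(-23/636) = 643222*(-636/23) = -409089192/23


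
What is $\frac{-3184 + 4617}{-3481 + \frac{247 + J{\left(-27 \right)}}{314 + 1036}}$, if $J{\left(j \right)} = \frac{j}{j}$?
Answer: $- \frac{967275}{2349551} \approx -0.41168$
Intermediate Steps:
$J{\left(j \right)} = 1$
$\frac{-3184 + 4617}{-3481 + \frac{247 + J{\left(-27 \right)}}{314 + 1036}} = \frac{-3184 + 4617}{-3481 + \frac{247 + 1}{314 + 1036}} = \frac{1433}{-3481 + \frac{248}{1350}} = \frac{1433}{-3481 + 248 \cdot \frac{1}{1350}} = \frac{1433}{-3481 + \frac{124}{675}} = \frac{1433}{- \frac{2349551}{675}} = 1433 \left(- \frac{675}{2349551}\right) = - \frac{967275}{2349551}$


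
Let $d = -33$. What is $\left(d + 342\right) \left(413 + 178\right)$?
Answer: $182619$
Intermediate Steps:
$\left(d + 342\right) \left(413 + 178\right) = \left(-33 + 342\right) \left(413 + 178\right) = 309 \cdot 591 = 182619$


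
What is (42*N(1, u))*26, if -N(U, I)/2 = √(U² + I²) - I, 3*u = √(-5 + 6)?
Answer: 728 - 728*√10 ≈ -1574.1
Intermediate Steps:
u = ⅓ (u = √(-5 + 6)/3 = √1/3 = (⅓)*1 = ⅓ ≈ 0.33333)
N(U, I) = -2*√(I² + U²) + 2*I (N(U, I) = -2*(√(U² + I²) - I) = -2*(√(I² + U²) - I) = -2*√(I² + U²) + 2*I)
(42*N(1, u))*26 = (42*(-2*√((⅓)² + 1²) + 2*(⅓)))*26 = (42*(-2*√(⅑ + 1) + ⅔))*26 = (42*(-2*√10/3 + ⅔))*26 = (42*(⅔ - 2*√10/3))*26 = (28 - 28*√10)*26 = 728 - 728*√10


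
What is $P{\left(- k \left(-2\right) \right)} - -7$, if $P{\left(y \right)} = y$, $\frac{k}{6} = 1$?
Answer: $19$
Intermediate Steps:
$k = 6$ ($k = 6 \cdot 1 = 6$)
$P{\left(- k \left(-2\right) \right)} - -7 = \left(-1\right) 6 \left(-2\right) - -7 = \left(-6\right) \left(-2\right) + 7 = 12 + 7 = 19$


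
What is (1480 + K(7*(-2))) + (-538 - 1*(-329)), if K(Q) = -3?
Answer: 1268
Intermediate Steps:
(1480 + K(7*(-2))) + (-538 - 1*(-329)) = (1480 - 3) + (-538 - 1*(-329)) = 1477 + (-538 + 329) = 1477 - 209 = 1268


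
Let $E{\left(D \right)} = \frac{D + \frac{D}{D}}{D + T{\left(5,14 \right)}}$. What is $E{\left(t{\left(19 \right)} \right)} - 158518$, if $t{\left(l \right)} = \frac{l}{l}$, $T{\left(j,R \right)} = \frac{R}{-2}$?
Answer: $- \frac{475555}{3} \approx -1.5852 \cdot 10^{5}$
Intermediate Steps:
$T{\left(j,R \right)} = - \frac{R}{2}$ ($T{\left(j,R \right)} = R \left(- \frac{1}{2}\right) = - \frac{R}{2}$)
$t{\left(l \right)} = 1$
$E{\left(D \right)} = \frac{1 + D}{-7 + D}$ ($E{\left(D \right)} = \frac{D + \frac{D}{D}}{D - 7} = \frac{D + 1}{D - 7} = \frac{1 + D}{-7 + D}$)
$E{\left(t{\left(19 \right)} \right)} - 158518 = \frac{1 + 1}{-7 + 1} - 158518 = \frac{1}{-6} \cdot 2 - 158518 = \left(- \frac{1}{6}\right) 2 - 158518 = - \frac{1}{3} - 158518 = - \frac{475555}{3}$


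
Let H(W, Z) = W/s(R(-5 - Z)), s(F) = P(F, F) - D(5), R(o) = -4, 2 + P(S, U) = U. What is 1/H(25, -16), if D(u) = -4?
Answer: -2/25 ≈ -0.080000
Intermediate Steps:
P(S, U) = -2 + U
s(F) = 2 + F (s(F) = (-2 + F) - 1*(-4) = (-2 + F) + 4 = 2 + F)
H(W, Z) = -W/2 (H(W, Z) = W/(2 - 4) = W/(-2) = W*(-½) = -W/2)
1/H(25, -16) = 1/(-½*25) = 1/(-25/2) = -2/25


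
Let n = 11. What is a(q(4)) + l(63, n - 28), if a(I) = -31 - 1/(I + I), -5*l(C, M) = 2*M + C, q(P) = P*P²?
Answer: -23557/640 ≈ -36.808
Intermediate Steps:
q(P) = P³
l(C, M) = -2*M/5 - C/5 (l(C, M) = -(2*M + C)/5 = -(C + 2*M)/5 = -2*M/5 - C/5)
a(I) = -31 - 1/(2*I)
a(q(4)) + l(63, n - 28) = (-31 - 1/(2*(4³))) + (-2*(11 - 28)/5 - ⅕*63) = (-31 - ½/64) + (-⅖*(-17) - 63/5) = (-31 - ½*1/64) + (34/5 - 63/5) = (-31 - 1/128) - 29/5 = -3969/128 - 29/5 = -23557/640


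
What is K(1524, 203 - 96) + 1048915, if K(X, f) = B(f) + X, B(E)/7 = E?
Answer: 1051188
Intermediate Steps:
B(E) = 7*E
K(X, f) = X + 7*f (K(X, f) = 7*f + X = X + 7*f)
K(1524, 203 - 96) + 1048915 = (1524 + 7*(203 - 96)) + 1048915 = (1524 + 7*107) + 1048915 = (1524 + 749) + 1048915 = 2273 + 1048915 = 1051188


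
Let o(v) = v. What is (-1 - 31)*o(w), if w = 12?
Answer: -384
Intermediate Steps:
(-1 - 31)*o(w) = (-1 - 31)*12 = -32*12 = -384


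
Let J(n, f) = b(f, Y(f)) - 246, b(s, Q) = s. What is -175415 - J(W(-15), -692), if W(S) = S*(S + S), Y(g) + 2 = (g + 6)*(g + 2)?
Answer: -174477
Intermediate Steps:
Y(g) = -2 + (2 + g)*(6 + g) (Y(g) = -2 + (g + 6)*(g + 2) = -2 + (6 + g)*(2 + g) = -2 + (2 + g)*(6 + g))
W(S) = 2*S**2 (W(S) = S*(2*S) = 2*S**2)
J(n, f) = -246 + f (J(n, f) = f - 246 = -246 + f)
-175415 - J(W(-15), -692) = -175415 - (-246 - 692) = -175415 - 1*(-938) = -175415 + 938 = -174477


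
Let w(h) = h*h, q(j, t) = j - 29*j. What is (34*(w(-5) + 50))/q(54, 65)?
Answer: -425/252 ≈ -1.6865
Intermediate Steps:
q(j, t) = -28*j (q(j, t) = j - 29*j = -28*j)
w(h) = h**2
(34*(w(-5) + 50))/q(54, 65) = (34*((-5)**2 + 50))/((-28*54)) = (34*(25 + 50))/(-1512) = (34*75)*(-1/1512) = 2550*(-1/1512) = -425/252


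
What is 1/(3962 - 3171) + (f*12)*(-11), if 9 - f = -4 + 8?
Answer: -522059/791 ≈ -660.00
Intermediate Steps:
f = 5 (f = 9 - (-4 + 8) = 9 - 1*4 = 9 - 4 = 5)
1/(3962 - 3171) + (f*12)*(-11) = 1/(3962 - 3171) + (5*12)*(-11) = 1/791 + 60*(-11) = 1/791 - 660 = -522059/791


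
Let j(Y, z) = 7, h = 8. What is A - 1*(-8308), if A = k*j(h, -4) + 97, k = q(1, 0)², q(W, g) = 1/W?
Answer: 8412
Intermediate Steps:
k = 1 (k = (1/1)² = 1² = 1)
A = 104 (A = 1*7 + 97 = 7 + 97 = 104)
A - 1*(-8308) = 104 - 1*(-8308) = 104 + 8308 = 8412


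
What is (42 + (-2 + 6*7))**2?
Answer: 6724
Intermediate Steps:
(42 + (-2 + 6*7))**2 = (42 + (-2 + 42))**2 = (42 + 40)**2 = 82**2 = 6724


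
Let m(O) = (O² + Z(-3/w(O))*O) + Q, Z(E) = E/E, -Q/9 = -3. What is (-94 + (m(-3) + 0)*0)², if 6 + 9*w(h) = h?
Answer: 8836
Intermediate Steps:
Q = 27 (Q = -9*(-3) = 27)
w(h) = -⅔ + h/9
Z(E) = 1
m(O) = 27 + O + O² (m(O) = (O² + 1*O) + 27 = (O² + O) + 27 = (O + O²) + 27 = 27 + O + O²)
(-94 + (m(-3) + 0)*0)² = (-94 + ((27 - 3 + (-3)²) + 0)*0)² = (-94 + ((27 - 3 + 9) + 0)*0)² = (-94 + (33 + 0)*0)² = (-94 + 33*0)² = (-94 + 0)² = (-94)² = 8836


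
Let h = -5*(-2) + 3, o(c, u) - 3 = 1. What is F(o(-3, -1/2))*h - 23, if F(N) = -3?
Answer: -62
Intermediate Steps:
o(c, u) = 4 (o(c, u) = 3 + 1 = 4)
h = 13 (h = 10 + 3 = 13)
F(o(-3, -1/2))*h - 23 = -3*13 - 23 = -39 - 23 = -62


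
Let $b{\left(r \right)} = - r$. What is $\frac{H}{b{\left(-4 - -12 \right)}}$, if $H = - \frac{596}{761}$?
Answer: $\frac{149}{1522} \approx 0.097898$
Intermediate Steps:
$H = - \frac{596}{761}$ ($H = \left(-596\right) \frac{1}{761} = - \frac{596}{761} \approx -0.78318$)
$\frac{H}{b{\left(-4 - -12 \right)}} = - \frac{596}{761 \left(- (-4 - -12)\right)} = - \frac{596}{761 \left(- (-4 + 12)\right)} = - \frac{596}{761 \left(\left(-1\right) 8\right)} = - \frac{596}{761 \left(-8\right)} = \left(- \frac{596}{761}\right) \left(- \frac{1}{8}\right) = \frac{149}{1522}$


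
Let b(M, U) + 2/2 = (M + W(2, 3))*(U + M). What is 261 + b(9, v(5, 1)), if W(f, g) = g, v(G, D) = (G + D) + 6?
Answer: 512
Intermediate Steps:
v(G, D) = 6 + D + G (v(G, D) = (D + G) + 6 = 6 + D + G)
b(M, U) = -1 + (3 + M)*(M + U) (b(M, U) = -1 + (M + 3)*(U + M) = -1 + (3 + M)*(M + U))
261 + b(9, v(5, 1)) = 261 + (-1 + 9² + 3*9 + 3*(6 + 1 + 5) + 9*(6 + 1 + 5)) = 261 + (-1 + 81 + 27 + 3*12 + 9*12) = 261 + (-1 + 81 + 27 + 36 + 108) = 261 + 251 = 512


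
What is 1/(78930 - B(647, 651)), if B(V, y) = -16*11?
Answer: 1/79106 ≈ 1.2641e-5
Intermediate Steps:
B(V, y) = -176
1/(78930 - B(647, 651)) = 1/(78930 - 1*(-176)) = 1/(78930 + 176) = 1/79106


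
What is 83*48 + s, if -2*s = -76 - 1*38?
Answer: 4041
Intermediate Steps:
s = 57 (s = -(-76 - 1*38)/2 = -(-76 - 38)/2 = -½*(-114) = 57)
83*48 + s = 83*48 + 57 = 3984 + 57 = 4041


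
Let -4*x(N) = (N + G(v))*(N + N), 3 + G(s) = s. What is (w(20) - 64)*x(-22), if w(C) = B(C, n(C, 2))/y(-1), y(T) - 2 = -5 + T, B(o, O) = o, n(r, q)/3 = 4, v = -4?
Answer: 22011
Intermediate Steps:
n(r, q) = 12 (n(r, q) = 3*4 = 12)
G(s) = -3 + s
x(N) = -N*(-7 + N)/2 (x(N) = -(N + (-3 - 4))*(N + N)/4 = -(N - 7)*2*N/4 = -(-7 + N)*2*N/4 = -N*(-7 + N)/2)
y(T) = -3 + T (y(T) = 2 + (-5 + T) = -3 + T)
w(C) = -C/4 (w(C) = C/(-3 - 1) = C/(-4) = C*(-¼) = -C/4)
(w(20) - 64)*x(-22) = (-¼*20 - 64)*((½)*(-22)*(7 - 1*(-22))) = (-5 - 64)*((½)*(-22)*(7 + 22)) = -69*(-22)*29/2 = -69*(-319) = 22011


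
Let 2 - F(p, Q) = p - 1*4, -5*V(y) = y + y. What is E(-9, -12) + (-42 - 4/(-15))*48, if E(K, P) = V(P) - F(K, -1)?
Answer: -10067/5 ≈ -2013.4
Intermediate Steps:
V(y) = -2*y/5 (V(y) = -(y + y)/5 = -2*y/5)
F(p, Q) = 6 - p (F(p, Q) = 2 - (p - 1*4) = 2 - (p - 4) = 2 - (-4 + p) = 2 + (4 - p) = 6 - p)
E(K, P) = -6 + K - 2*P/5 (E(K, P) = -2*P/5 - (6 - K) = -2*P/5 + (-6 + K) = -6 + K - 2*P/5)
E(-9, -12) + (-42 - 4/(-15))*48 = (-6 - 9 - 2/5*(-12)) + (-42 - 4/(-15))*48 = (-6 - 9 + 24/5) + (-42 - 4*(-1)/15)*48 = -51/5 + (-42 - 1*(-4/15))*48 = -51/5 + (-42 + 4/15)*48 = -51/5 - 626/15*48 = -51/5 - 10016/5 = -10067/5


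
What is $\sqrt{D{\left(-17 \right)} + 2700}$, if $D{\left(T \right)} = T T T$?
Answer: $i \sqrt{2213} \approx 47.043 i$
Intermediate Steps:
$D{\left(T \right)} = T^{3}$ ($D{\left(T \right)} = T^{2} T = T^{3}$)
$\sqrt{D{\left(-17 \right)} + 2700} = \sqrt{\left(-17\right)^{3} + 2700} = \sqrt{-4913 + 2700} = \sqrt{-2213} = i \sqrt{2213}$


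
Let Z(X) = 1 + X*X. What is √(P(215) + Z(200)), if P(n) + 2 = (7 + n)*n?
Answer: √87729 ≈ 296.19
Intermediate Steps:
Z(X) = 1 + X²
P(n) = -2 + n*(7 + n) (P(n) = -2 + (7 + n)*n = -2 + n*(7 + n))
√(P(215) + Z(200)) = √((-2 + 215² + 7*215) + (1 + 200²)) = √((-2 + 46225 + 1505) + (1 + 40000)) = √(47728 + 40001) = √87729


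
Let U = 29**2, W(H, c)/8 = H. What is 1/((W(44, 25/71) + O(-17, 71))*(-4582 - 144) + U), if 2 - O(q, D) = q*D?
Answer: -1/7376445 ≈ -1.3557e-7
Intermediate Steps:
O(q, D) = 2 - D*q (O(q, D) = 2 - q*D = 2 - D*q)
W(H, c) = 8*H
U = 841
1/((W(44, 25/71) + O(-17, 71))*(-4582 - 144) + U) = 1/((8*44 + (2 - 1*71*(-17)))*(-4582 - 144) + 841) = 1/((352 + (2 + 1207))*(-4726) + 841) = 1/((352 + 1209)*(-4726) + 841) = 1/(1561*(-4726) + 841) = 1/(-7377286 + 841) = 1/(-7376445) = -1/7376445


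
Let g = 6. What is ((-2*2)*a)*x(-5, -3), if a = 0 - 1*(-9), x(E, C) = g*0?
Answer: 0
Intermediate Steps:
x(E, C) = 0 (x(E, C) = 6*0 = 0)
a = 9 (a = 0 + 9 = 9)
((-2*2)*a)*x(-5, -3) = (-2*2*9)*0 = -4*9*0 = -36*0 = 0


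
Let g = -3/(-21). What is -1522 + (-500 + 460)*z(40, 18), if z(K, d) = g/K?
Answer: -10655/7 ≈ -1522.1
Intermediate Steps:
g = ⅐ (g = -3*(-1/21) = ⅐ ≈ 0.14286)
z(K, d) = 1/(7*K)
-1522 + (-500 + 460)*z(40, 18) = -1522 + (-500 + 460)*((⅐)/40) = -1522 - 40/(7*40) = -1522 - 40*1/280 = -1522 - ⅐ = -10655/7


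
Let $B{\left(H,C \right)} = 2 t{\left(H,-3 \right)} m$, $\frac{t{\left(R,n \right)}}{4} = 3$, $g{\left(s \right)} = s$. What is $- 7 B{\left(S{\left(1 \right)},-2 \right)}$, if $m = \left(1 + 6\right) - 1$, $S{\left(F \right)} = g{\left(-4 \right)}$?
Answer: $-1008$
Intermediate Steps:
$t{\left(R,n \right)} = 12$ ($t{\left(R,n \right)} = 4 \cdot 3 = 12$)
$S{\left(F \right)} = -4$
$m = 6$ ($m = 7 - 1 = 6$)
$B{\left(H,C \right)} = 144$ ($B{\left(H,C \right)} = 2 \cdot 12 \cdot 6 = 24 \cdot 6 = 144$)
$- 7 B{\left(S{\left(1 \right)},-2 \right)} = \left(-7\right) 144 = -1008$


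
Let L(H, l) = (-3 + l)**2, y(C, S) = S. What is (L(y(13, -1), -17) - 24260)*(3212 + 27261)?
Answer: -727085780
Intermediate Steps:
(L(y(13, -1), -17) - 24260)*(3212 + 27261) = ((-3 - 17)**2 - 24260)*(3212 + 27261) = ((-20)**2 - 24260)*30473 = (400 - 24260)*30473 = -23860*30473 = -727085780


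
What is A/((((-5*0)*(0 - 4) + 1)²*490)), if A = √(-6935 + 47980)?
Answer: √41045/490 ≈ 0.41346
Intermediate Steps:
A = √41045 ≈ 202.60
A/((((-5*0)*(0 - 4) + 1)²*490)) = √41045/((((-5*0)*(0 - 4) + 1)²*490)) = √41045/(((0*(-4) + 1)²*490)) = √41045/(((0 + 1)²*490)) = √41045/((1²*490)) = √41045/((1*490)) = √41045/490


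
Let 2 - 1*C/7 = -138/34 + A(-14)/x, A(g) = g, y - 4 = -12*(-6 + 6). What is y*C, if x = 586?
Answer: 848344/4981 ≈ 170.32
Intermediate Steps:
y = 4 (y = 4 - 12*(-6 + 6) = 4 - 12*0 = 4 + 0 = 4)
C = 212086/4981 (C = 14 - 7*(-138/34 - 14/586) = 14 - 7*(-138*1/34 - 14*1/586) = 14 - 7*(-69/17 - 7/293) = 14 - 7*(-20336/4981) = 14 + 142352/4981 = 212086/4981 ≈ 42.579)
y*C = 4*(212086/4981) = 848344/4981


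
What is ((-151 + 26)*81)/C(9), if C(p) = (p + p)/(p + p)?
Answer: -10125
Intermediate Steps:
C(p) = 1 (C(p) = (2*p)/((2*p)) = (2*p)*(1/(2*p)) = 1)
((-151 + 26)*81)/C(9) = ((-151 + 26)*81)/1 = -125*81*1 = -10125*1 = -10125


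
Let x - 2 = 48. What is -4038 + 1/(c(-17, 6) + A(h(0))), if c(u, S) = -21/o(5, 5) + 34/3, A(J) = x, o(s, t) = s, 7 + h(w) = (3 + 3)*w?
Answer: -3460551/857 ≈ -4038.0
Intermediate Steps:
x = 50 (x = 2 + 48 = 50)
h(w) = -7 + 6*w (h(w) = -7 + (3 + 3)*w = -7 + 6*w)
A(J) = 50
c(u, S) = 107/15 (c(u, S) = -21/5 + 34/3 = 107/15)
-4038 + 1/(c(-17, 6) + A(h(0))) = -4038 + 1/(107/15 + 50) = -4038 + 1/(857/15) = -4038 + 15/857 = -3460551/857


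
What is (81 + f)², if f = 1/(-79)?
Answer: 40934404/6241 ≈ 6559.0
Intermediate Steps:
f = -1/79 ≈ -0.012658
(81 + f)² = (81 - 1/79)² = (6398/79)² = 40934404/6241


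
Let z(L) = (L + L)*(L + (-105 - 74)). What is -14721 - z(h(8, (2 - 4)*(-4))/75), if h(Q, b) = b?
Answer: -82590953/5625 ≈ -14683.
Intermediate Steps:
z(L) = 2*L*(-179 + L) (z(L) = (2*L)*(L - 179) = (2*L)*(-179 + L) = 2*L*(-179 + L))
-14721 - z(h(8, (2 - 4)*(-4))/75) = -14721 - 2*((2 - 4)*(-4))/75*(-179 + ((2 - 4)*(-4))/75) = -14721 - 2*-2*(-4)*(1/75)*(-179 - 2*(-4)*(1/75)) = -14721 - 2*8*(1/75)*(-179 + 8*(1/75)) = -14721 - 2*8*(-179 + 8/75)/75 = -14721 - 2*8*(-13417)/(75*75) = -14721 - 1*(-214672/5625) = -14721 + 214672/5625 = -82590953/5625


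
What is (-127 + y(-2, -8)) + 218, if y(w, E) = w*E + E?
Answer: 99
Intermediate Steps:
y(w, E) = E + E*w (y(w, E) = E*w + E = E + E*w)
(-127 + y(-2, -8)) + 218 = (-127 - 8*(1 - 2)) + 218 = (-127 - 8*(-1)) + 218 = (-127 + 8) + 218 = -119 + 218 = 99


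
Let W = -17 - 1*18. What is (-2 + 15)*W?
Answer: -455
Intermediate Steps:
W = -35 (W = -17 - 18 = -35)
(-2 + 15)*W = (-2 + 15)*(-35) = 13*(-35) = -455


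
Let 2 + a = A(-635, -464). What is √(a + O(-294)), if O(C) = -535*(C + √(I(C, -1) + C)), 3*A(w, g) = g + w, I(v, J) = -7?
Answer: √(1412295 - 4815*I*√301)/3 ≈ 396.31 - 11.711*I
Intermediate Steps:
A(w, g) = g/3 + w/3 (A(w, g) = (g + w)/3 = g/3 + w/3)
O(C) = -535*C - 535*√(-7 + C) (O(C) = -535*(C + √(-7 + C)) = -535*C - 535*√(-7 + C))
a = -1105/3 (a = -2 + ((⅓)*(-464) + (⅓)*(-635)) = -2 + (-464/3 - 635/3) = -2 - 1099/3 = -1105/3 ≈ -368.33)
√(a + O(-294)) = √(-1105/3 + (-535*(-294) - 535*√(-7 - 294))) = √(-1105/3 + (157290 - 535*I*√301)) = √(470765/3 - 535*I*√301)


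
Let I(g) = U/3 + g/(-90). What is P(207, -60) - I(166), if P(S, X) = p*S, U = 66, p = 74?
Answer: 688403/45 ≈ 15298.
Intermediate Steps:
I(g) = 22 - g/90 (I(g) = 66/3 + g/(-90) = 66*(1/3) + g*(-1/90) = 22 - g/90)
P(S, X) = 74*S
P(207, -60) - I(166) = 74*207 - (22 - 1/90*166) = 15318 - (22 - 83/45) = 15318 - 1*907/45 = 15318 - 907/45 = 688403/45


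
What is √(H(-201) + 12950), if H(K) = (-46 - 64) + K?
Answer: √12639 ≈ 112.42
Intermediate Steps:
H(K) = -110 + K
√(H(-201) + 12950) = √((-110 - 201) + 12950) = √(-311 + 12950) = √12639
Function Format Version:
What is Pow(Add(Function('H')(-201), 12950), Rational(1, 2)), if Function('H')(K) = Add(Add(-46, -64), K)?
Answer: Pow(12639, Rational(1, 2)) ≈ 112.42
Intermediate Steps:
Function('H')(K) = Add(-110, K)
Pow(Add(Function('H')(-201), 12950), Rational(1, 2)) = Pow(Add(Add(-110, -201), 12950), Rational(1, 2)) = Pow(Add(-311, 12950), Rational(1, 2)) = Pow(12639, Rational(1, 2))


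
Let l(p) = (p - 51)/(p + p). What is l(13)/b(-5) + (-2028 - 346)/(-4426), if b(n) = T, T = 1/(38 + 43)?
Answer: -3390376/28769 ≈ -117.85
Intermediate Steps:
T = 1/81 ≈ 0.012346
b(n) = 1/81
l(p) = (-51 + p)/(2*p) (l(p) = (-51 + p)/((2*p)) = (-51 + p)*(1/(2*p)) = (-51 + p)/(2*p))
l(13)/b(-5) + (-2028 - 346)/(-4426) = ((½)*(-51 + 13)/13)/(1/81) + (-2028 - 346)/(-4426) = ((½)*(1/13)*(-38))*81 - 2374*(-1/4426) = -19/13*81 + 1187/2213 = -1539/13 + 1187/2213 = -3390376/28769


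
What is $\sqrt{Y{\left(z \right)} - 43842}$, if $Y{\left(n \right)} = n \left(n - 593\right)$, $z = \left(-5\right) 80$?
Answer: $3 \sqrt{39262} \approx 594.44$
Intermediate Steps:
$z = -400$
$Y{\left(n \right)} = n \left(-593 + n\right)$
$\sqrt{Y{\left(z \right)} - 43842} = \sqrt{- 400 \left(-593 - 400\right) - 43842} = \sqrt{\left(-400\right) \left(-993\right) - 43842} = \sqrt{397200 - 43842} = \sqrt{353358} = 3 \sqrt{39262}$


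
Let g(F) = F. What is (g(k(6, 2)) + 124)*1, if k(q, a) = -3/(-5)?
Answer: 623/5 ≈ 124.60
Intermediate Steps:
k(q, a) = 3/5 (k(q, a) = -3*(-1/5) = 3/5)
(g(k(6, 2)) + 124)*1 = (3/5 + 124)*1 = (623/5)*1 = 623/5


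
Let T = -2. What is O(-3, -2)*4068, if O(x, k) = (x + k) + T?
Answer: -28476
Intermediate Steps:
O(x, k) = -2 + k + x (O(x, k) = (x + k) - 2 = (k + x) - 2 = -2 + k + x)
O(-3, -2)*4068 = (-2 - 2 - 3)*4068 = -7*4068 = -28476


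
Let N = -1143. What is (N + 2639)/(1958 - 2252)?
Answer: -748/147 ≈ -5.0884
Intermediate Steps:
(N + 2639)/(1958 - 2252) = (-1143 + 2639)/(1958 - 2252) = 1496/(-294) = 1496*(-1/294) = -748/147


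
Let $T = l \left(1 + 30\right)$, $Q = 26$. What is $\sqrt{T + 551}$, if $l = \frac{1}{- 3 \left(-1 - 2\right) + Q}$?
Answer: $\frac{2 \sqrt{169015}}{35} \approx 23.492$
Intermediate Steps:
$l = \frac{1}{35}$ ($l = \frac{1}{- 3 \left(-1 - 2\right) + 26} = \frac{1}{\left(-3\right) \left(-3\right) + 26} = \frac{1}{9 + 26} = \frac{1}{35} \approx 0.028571$)
$T = \frac{31}{35}$ ($T = \frac{1 + 30}{35} = \frac{1}{35} \cdot 31 = \frac{31}{35} \approx 0.88571$)
$\sqrt{T + 551} = \sqrt{\frac{31}{35} + 551} = \sqrt{\frac{19316}{35}} = \frac{2 \sqrt{169015}}{35}$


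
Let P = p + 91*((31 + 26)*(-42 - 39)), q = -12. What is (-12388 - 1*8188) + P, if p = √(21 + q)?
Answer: -440720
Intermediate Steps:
p = 3 (p = √(21 - 12) = √9 = 3)
P = -420144 (P = 3 + 91*((31 + 26)*(-42 - 39)) = 3 + 91*(57*(-81)) = 3 + 91*(-4617) = 3 - 420147 = -420144)
(-12388 - 1*8188) + P = (-12388 - 1*8188) - 420144 = (-12388 - 8188) - 420144 = -20576 - 420144 = -440720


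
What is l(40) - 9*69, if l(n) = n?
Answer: -581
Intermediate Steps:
l(40) - 9*69 = 40 - 9*69 = 40 - 1*621 = 40 - 621 = -581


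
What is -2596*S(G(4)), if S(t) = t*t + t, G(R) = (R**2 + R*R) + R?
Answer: -3457872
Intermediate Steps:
G(R) = R + 2*R**2 (G(R) = (R**2 + R**2) + R = 2*R**2 + R = R + 2*R**2)
S(t) = t + t**2 (S(t) = t**2 + t = t + t**2)
-2596*S(G(4)) = -2596*4*(1 + 2*4)*(1 + 4*(1 + 2*4)) = -2596*4*(1 + 8)*(1 + 4*(1 + 8)) = -2596*4*9*(1 + 4*9) = -93456*(1 + 36) = -93456*37 = -2596*1332 = -3457872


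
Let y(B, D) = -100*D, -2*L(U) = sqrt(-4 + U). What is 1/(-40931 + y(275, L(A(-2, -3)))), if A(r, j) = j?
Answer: -40931/1675364261 - 50*I*sqrt(7)/1675364261 ≈ -2.4431e-5 - 7.8961e-8*I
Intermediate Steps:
L(U) = -sqrt(-4 + U)/2
1/(-40931 + y(275, L(A(-2, -3)))) = 1/(-40931 - (-50)*sqrt(-4 - 3)) = 1/(-40931 - (-50)*sqrt(-7)) = 1/(-40931 - (-50)*I*sqrt(7)) = 1/(-40931 + 50*I*sqrt(7))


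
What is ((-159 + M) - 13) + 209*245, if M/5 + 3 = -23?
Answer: 50903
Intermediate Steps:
M = -130 (M = -15 + 5*(-23) = -15 - 115 = -130)
((-159 + M) - 13) + 209*245 = ((-159 - 130) - 13) + 209*245 = (-289 - 13) + 51205 = -302 + 51205 = 50903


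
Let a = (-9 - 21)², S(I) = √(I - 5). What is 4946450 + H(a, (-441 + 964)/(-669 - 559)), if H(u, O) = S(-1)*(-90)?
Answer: 4946450 - 90*I*√6 ≈ 4.9464e+6 - 220.45*I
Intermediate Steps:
S(I) = √(-5 + I)
a = 900 (a = (-30)² = 900)
H(u, O) = -90*I*√6 (H(u, O) = √(-5 - 1)*(-90) = √(-6)*(-90) = (I*√6)*(-90) = -90*I*√6)
4946450 + H(a, (-441 + 964)/(-669 - 559)) = 4946450 - 90*I*√6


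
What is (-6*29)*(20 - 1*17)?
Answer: -522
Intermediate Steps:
(-6*29)*(20 - 1*17) = -174*(20 - 17) = -174*3 = -522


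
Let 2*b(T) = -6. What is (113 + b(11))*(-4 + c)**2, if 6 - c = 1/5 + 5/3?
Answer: 88/45 ≈ 1.9556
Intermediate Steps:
c = 62/15 (c = 6 - (1/5 + 5/3) = 6 - 1*28/15 = 6 - 28/15 = 62/15 ≈ 4.1333)
b(T) = -3 (b(T) = (1/2)*(-6) = -3)
(113 + b(11))*(-4 + c)**2 = (113 - 3)*(-4 + 62/15)**2 = 110*(2/15)**2 = 110*(4/225) = 88/45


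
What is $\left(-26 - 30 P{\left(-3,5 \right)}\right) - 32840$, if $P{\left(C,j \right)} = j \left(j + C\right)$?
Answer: $-33166$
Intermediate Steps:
$P{\left(C,j \right)} = j \left(C + j\right)$
$\left(-26 - 30 P{\left(-3,5 \right)}\right) - 32840 = \left(-26 - 30 \cdot 5 \left(-3 + 5\right)\right) - 32840 = \left(-26 - 30 \cdot 5 \cdot 2\right) - 32840 = \left(-26 - 300\right) - 32840 = -326 - 32840 = -33166$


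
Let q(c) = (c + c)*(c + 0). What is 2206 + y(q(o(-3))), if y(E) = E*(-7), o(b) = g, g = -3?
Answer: 2080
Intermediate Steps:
o(b) = -3
q(c) = 2*c**2 (q(c) = (2*c)*c = 2*c**2)
y(E) = -7*E
2206 + y(q(o(-3))) = 2206 - 14*(-3)**2 = 2206 - 14*9 = 2206 - 7*18 = 2206 - 126 = 2080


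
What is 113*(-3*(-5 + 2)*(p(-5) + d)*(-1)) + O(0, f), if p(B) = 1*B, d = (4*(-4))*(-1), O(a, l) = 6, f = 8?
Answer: -11181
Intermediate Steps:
d = 16 (d = -16*(-1) = 16)
p(B) = B
113*(-3*(-5 + 2)*(p(-5) + d)*(-1)) + O(0, f) = 113*(-3*(-5 + 2)*(-5 + 16)*(-1)) + 6 = 113*(-(-9)*11*(-1)) + 6 = 113*(-3*(-33)*(-1)) + 6 = 113*(99*(-1)) + 6 = 113*(-99) + 6 = -11187 + 6 = -11181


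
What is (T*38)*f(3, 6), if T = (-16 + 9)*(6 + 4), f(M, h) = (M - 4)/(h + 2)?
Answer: 665/2 ≈ 332.50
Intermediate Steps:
f(M, h) = (-4 + M)/(2 + h)
T = -70 (T = -7*10 = -70)
(T*38)*f(3, 6) = (-70*38)*((-4 + 3)/(2 + 6)) = -2660*(-1)/8 = -665*(-1)/2 = -2660*(-1/8) = 665/2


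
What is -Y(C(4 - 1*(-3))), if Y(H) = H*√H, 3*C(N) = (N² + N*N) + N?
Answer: -35*√35 ≈ -207.06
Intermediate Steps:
C(N) = N/3 + 2*N²/3 (C(N) = ((N² + N*N) + N)/3 = ((N² + N²) + N)/3 = (2*N² + N)/3 = (N + 2*N²)/3 = N/3 + 2*N²/3)
Y(H) = H^(3/2)
-Y(C(4 - 1*(-3))) = -((4 - 1*(-3))*(1 + 2*(4 - 1*(-3)))/3)^(3/2) = -((4 + 3)*(1 + 2*(4 + 3))/3)^(3/2) = -((⅓)*7*(1 + 2*7))^(3/2) = -((⅓)*7*(1 + 14))^(3/2) = -((⅓)*7*15)^(3/2) = -35^(3/2) = -35*√35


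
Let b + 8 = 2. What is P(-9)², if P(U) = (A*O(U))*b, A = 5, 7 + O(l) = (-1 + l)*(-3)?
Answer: 476100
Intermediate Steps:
O(l) = -4 - 3*l (O(l) = -7 + (-1 + l)*(-3) = -7 + (3 - 3*l) = -4 - 3*l)
b = -6 (b = -8 + 2 = -6)
P(U) = 120 + 90*U (P(U) = (5*(-4 - 3*U))*(-6) = (-20 - 15*U)*(-6) = 120 + 90*U)
P(-9)² = (120 + 90*(-9))² = (120 - 810)² = (-690)² = 476100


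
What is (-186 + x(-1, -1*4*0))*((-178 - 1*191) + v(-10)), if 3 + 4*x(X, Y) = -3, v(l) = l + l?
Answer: 145875/2 ≈ 72938.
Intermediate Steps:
v(l) = 2*l
x(X, Y) = -3/2 (x(X, Y) = -3/4 + (1/4)*(-3) = -3/4 - 3/4 = -3/2)
(-186 + x(-1, -1*4*0))*((-178 - 1*191) + v(-10)) = (-186 - 3/2)*((-178 - 1*191) + 2*(-10)) = -375*((-178 - 191) - 20)/2 = -375*(-369 - 20)/2 = -375/2*(-389) = 145875/2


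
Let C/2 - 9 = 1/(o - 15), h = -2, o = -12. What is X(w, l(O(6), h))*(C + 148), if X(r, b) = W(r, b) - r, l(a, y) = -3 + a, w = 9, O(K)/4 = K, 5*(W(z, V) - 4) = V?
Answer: -3584/27 ≈ -132.74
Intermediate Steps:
W(z, V) = 4 + V/5
O(K) = 4*K
C = 484/27 (C = 18 + 2/(-12 - 15) = 18 + 2/(-27) = 18 + 2*(-1/27) = 18 - 2/27 = 484/27 ≈ 17.926)
X(r, b) = 4 - r + b/5 (X(r, b) = (4 + b/5) - r = 4 - r + b/5)
X(w, l(O(6), h))*(C + 148) = (4 - 1*9 + (-3 + 4*6)/5)*(484/27 + 148) = (4 - 9 + (-3 + 24)/5)*(4480/27) = (4 - 9 + (⅕)*21)*(4480/27) = (4 - 9 + 21/5)*(4480/27) = -⅘*4480/27 = -3584/27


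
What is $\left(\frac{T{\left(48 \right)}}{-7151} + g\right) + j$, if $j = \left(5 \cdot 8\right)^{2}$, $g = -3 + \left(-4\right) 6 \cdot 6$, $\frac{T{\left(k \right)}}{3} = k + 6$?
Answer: $\frac{10390241}{7151} \approx 1453.0$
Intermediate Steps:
$T{\left(k \right)} = 18 + 3 k$ ($T{\left(k \right)} = 3 \left(k + 6\right) = 3 \left(6 + k\right) = 18 + 3 k$)
$g = -147$ ($g = -3 - 144 = -147$)
$j = 1600$ ($j = 40^{2} = 1600$)
$\left(\frac{T{\left(48 \right)}}{-7151} + g\right) + j = \left(\frac{18 + 3 \cdot 48}{-7151} - 147\right) + 1600 = \left(\left(18 + 144\right) \left(- \frac{1}{7151}\right) - 147\right) + 1600 = \left(162 \left(- \frac{1}{7151}\right) - 147\right) + 1600 = \left(- \frac{162}{7151} - 147\right) + 1600 = - \frac{1051359}{7151} + 1600 = \frac{10390241}{7151}$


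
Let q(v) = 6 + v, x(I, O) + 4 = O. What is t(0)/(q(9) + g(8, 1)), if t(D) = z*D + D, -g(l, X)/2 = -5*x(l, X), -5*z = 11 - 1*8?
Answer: 0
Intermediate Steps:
x(I, O) = -4 + O
z = -⅗ (z = -(11 - 1*8)/5 = -(11 - 8)/5 = -⅕*3 = -⅗ ≈ -0.60000)
g(l, X) = -40 + 10*X (g(l, X) = -(-10)*(-4 + X) = -2*(20 - 5*X) = -40 + 10*X)
t(D) = 2*D/5 (t(D) = -3*D/5 + D = 2*D/5)
t(0)/(q(9) + g(8, 1)) = ((⅖)*0)/((6 + 9) + (-40 + 10*1)) = 0/(15 + (-40 + 10)) = 0/(15 - 30) = 0/(-15) = -1/15*0 = 0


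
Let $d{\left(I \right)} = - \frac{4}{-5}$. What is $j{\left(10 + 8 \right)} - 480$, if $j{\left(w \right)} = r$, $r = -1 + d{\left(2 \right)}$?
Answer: $- \frac{2401}{5} \approx -480.2$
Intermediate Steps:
$d{\left(I \right)} = \frac{4}{5}$ ($d{\left(I \right)} = \left(-4\right) \left(- \frac{1}{5}\right) = \frac{4}{5}$)
$r = - \frac{1}{5}$ ($r = -1 + \frac{4}{5} = - \frac{1}{5} \approx -0.2$)
$j{\left(w \right)} = - \frac{1}{5}$
$j{\left(10 + 8 \right)} - 480 = - \frac{1}{5} - 480 = - \frac{2401}{5}$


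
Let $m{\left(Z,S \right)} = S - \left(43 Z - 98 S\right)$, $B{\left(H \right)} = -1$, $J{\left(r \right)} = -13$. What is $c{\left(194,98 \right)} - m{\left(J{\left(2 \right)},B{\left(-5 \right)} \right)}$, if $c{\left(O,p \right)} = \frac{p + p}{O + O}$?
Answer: $- \frac{44571}{97} \approx -459.49$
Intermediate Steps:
$c{\left(O,p \right)} = \frac{p}{O}$ ($c{\left(O,p \right)} = \frac{2 p}{2 O} = 2 p \frac{1}{2 O} = \frac{p}{O}$)
$m{\left(Z,S \right)} = - 43 Z + 99 S$ ($m{\left(Z,S \right)} = S - \left(- 98 S + 43 Z\right) = S + \left(- 43 Z + 98 S\right) = - 43 Z + 99 S$)
$c{\left(194,98 \right)} - m{\left(J{\left(2 \right)},B{\left(-5 \right)} \right)} = \frac{98}{194} - \left(\left(-43\right) \left(-13\right) + 99 \left(-1\right)\right) = 98 \cdot \frac{1}{194} - \left(559 - 99\right) = \frac{49}{97} - 460 = - \frac{44571}{97}$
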